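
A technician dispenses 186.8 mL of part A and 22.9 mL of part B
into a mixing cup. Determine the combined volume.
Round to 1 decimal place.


Combined volume = 186.8 + 22.9
= 209.7 mL

209.7


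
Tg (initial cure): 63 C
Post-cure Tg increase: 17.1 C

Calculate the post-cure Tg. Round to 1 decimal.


Post-cure Tg = 63 + 17.1 = 80.1 C

80.1


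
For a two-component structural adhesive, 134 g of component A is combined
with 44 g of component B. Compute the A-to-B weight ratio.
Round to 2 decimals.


Weight ratio A:B = 134 / 44
= 3.05

3.05


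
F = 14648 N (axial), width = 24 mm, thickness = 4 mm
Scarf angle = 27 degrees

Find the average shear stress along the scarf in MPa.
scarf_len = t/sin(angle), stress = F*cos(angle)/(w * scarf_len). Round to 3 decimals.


scarf_len = 4/sin(27 deg) = 8.8108
cos(27 deg) = 0.891007
stress = 14648*0.891007/(24*8.8108) = 61.721 MPa

61.721


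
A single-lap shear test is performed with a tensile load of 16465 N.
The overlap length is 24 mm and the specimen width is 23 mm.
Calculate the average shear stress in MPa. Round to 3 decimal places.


Shear stress = F / (overlap * width)
= 16465 / (24 * 23)
= 16465 / 552
= 29.828 MPa

29.828


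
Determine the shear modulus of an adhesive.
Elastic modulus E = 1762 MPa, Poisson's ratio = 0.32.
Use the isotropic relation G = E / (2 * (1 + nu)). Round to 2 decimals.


G = 1762 / (2*(1+0.32)) = 1762 / 2.64
= 667.42 MPa

667.42


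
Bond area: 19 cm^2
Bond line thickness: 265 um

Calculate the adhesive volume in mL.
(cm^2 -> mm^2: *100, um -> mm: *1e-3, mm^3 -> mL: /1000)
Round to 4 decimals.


V = 19*100 * 265*1e-3 / 1000
= 0.5035 mL

0.5035


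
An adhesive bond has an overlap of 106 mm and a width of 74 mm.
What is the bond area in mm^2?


Bond area = overlap * width
= 106 * 74
= 7844 mm^2

7844


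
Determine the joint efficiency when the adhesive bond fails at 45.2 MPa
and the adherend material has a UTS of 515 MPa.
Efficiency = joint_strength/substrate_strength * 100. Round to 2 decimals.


Joint efficiency = 45.2 / 515 * 100
= 8.78%

8.78


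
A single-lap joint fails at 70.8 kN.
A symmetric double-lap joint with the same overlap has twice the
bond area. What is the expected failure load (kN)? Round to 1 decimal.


Double-lap load = 2 * 70.8 = 141.6 kN

141.6


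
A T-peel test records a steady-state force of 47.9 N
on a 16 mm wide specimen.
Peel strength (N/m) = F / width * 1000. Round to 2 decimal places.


Peel strength = 47.9 / 16 * 1000
= 2993.75 N/m

2993.75


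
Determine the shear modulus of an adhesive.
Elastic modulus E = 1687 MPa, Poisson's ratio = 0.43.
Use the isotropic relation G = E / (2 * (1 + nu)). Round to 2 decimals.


G = 1687 / (2*(1+0.43)) = 1687 / 2.86
= 589.86 MPa

589.86


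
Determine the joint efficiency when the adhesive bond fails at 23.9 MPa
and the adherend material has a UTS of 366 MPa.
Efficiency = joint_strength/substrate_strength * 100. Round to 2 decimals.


Joint efficiency = 23.9 / 366 * 100
= 6.53%

6.53


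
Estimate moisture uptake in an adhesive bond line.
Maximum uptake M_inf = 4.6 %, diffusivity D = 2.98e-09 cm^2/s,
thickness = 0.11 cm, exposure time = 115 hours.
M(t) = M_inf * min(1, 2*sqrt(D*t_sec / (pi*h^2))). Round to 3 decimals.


Convert time: 115 h = 414000 s
ratio = min(1, 2*sqrt(2.98e-09*414000/(pi*0.11^2)))
= 0.360305
M(t) = 4.6 * 0.360305 = 1.657%

1.657


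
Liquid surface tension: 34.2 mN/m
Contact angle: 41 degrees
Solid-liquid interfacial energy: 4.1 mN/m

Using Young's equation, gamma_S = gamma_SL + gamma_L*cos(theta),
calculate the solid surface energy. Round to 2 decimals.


gamma_S = 4.1 + 34.2 * cos(41)
= 29.91 mN/m

29.91


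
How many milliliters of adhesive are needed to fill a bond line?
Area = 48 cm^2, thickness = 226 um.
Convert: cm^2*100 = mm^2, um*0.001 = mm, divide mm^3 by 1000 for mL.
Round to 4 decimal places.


= (48 * 100) * (226 * 0.001) / 1000
= 1.0848 mL

1.0848


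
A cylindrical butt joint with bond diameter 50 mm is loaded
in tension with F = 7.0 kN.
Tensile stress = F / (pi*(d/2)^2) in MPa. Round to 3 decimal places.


Area = pi * (50/2)^2 = 1963.4954 mm^2
Stress = 7.0*1000 / 1963.4954
= 3.565 MPa

3.565


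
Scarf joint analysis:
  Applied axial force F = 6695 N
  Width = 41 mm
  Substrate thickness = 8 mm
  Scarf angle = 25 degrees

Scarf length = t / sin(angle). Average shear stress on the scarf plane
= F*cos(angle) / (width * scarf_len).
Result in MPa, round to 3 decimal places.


Scarf length = 8 / sin(25 deg) = 18.9296 mm
cos(25 deg) = 0.906308
Shear = 6695 * 0.906308 / (41 * 18.9296)
= 7.818 MPa

7.818


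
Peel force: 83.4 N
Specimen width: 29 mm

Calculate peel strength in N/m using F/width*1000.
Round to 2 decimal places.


Peel strength = 83.4 / 29 * 1000 = 2875.86 N/m

2875.86


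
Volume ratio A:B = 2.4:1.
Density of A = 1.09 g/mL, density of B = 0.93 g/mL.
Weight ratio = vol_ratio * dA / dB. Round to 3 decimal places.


Wt ratio = 2.4 * 1.09 / 0.93
= 2.813

2.813


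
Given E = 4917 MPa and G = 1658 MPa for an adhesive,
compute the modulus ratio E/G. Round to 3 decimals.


E/G ratio = 4917 / 1658 = 2.966

2.966


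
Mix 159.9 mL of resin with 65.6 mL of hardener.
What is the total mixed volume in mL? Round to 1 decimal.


Total = 159.9 + 65.6 = 225.5 mL

225.5


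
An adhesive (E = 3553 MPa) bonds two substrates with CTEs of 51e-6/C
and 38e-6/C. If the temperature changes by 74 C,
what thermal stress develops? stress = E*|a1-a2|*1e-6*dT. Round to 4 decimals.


Stress = 3553 * |51 - 38| * 1e-6 * 74
= 3.4180 MPa

3.4180


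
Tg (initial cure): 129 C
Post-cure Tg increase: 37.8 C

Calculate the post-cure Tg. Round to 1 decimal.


Post-cure Tg = 129 + 37.8 = 166.8 C

166.8


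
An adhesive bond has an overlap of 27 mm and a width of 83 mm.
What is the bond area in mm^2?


Bond area = overlap * width
= 27 * 83
= 2241 mm^2

2241


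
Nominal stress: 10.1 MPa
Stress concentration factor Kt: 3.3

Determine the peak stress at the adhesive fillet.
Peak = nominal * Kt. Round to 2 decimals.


Peak stress = 10.1 * 3.3
= 33.33 MPa

33.33


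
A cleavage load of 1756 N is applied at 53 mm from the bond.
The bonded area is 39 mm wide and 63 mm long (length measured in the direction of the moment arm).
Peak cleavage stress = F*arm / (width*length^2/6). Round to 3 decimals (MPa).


Moment = 1756 * 53 = 93068 N*mm
Section modulus = 39 * 3969 / 6 = 154791 / 6 mm^3
Stress = 93068 / (154791 / 6) = 558408 / 154791
= 3.607 MPa

3.607


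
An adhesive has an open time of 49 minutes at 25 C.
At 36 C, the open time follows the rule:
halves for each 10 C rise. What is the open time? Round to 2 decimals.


Factor = 2^((36-25)/10) = 2.1435
Open time = 49 / 2.1435 = 22.86 min

22.86


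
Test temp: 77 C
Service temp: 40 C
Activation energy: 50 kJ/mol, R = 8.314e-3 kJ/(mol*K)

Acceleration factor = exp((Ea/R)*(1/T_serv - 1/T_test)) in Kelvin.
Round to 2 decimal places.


AF = exp((50/0.008314)*(1/313.15 - 1/350.15))
= 7.61

7.61


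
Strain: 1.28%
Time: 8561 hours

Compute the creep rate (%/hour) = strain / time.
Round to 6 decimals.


Creep rate = 1.28 / 8561
= 0.000150 %/h

0.000150


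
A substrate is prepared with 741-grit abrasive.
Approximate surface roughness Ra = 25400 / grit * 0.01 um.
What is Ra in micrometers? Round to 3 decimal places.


Ra = 25400 / 741 * 0.01 = 0.343 um

0.343


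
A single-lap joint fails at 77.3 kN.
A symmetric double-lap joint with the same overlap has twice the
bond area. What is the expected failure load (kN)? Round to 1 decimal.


Double-lap load = 2 * 77.3 = 154.6 kN

154.6


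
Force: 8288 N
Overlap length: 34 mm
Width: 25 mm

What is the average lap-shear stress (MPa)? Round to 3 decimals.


Average shear stress = F / (overlap * width)
= 8288 / (34 * 25)
= 9.751 MPa

9.751


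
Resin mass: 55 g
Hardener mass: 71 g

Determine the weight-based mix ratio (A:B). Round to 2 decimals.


Ratio = 55 / 71 = 0.77

0.77


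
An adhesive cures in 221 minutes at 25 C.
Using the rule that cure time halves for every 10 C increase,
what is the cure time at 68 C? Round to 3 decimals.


Factor = 2^((68 - 25) / 10) = 19.6983
Cure time = 221 / 19.6983
= 11.219 minutes

11.219


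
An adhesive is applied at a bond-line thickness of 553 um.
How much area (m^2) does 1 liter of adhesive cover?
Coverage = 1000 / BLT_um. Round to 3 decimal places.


Coverage = 1000 / 553 = 1.808 m^2

1.808


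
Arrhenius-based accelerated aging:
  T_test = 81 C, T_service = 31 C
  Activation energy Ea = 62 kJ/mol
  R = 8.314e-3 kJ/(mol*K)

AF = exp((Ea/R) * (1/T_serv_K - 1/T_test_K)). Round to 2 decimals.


T_test_K = 354.15, T_serv_K = 304.15
AF = exp((62/8.314e-3) * (1/304.15 - 1/354.15))
= 31.87

31.87


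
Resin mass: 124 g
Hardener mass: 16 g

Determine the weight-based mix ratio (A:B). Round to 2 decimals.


Ratio = 124 / 16 = 7.75

7.75


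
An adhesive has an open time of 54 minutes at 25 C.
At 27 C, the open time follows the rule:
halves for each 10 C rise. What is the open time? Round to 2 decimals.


Factor = 2^((27-25)/10) = 1.1487
Open time = 54 / 1.1487 = 47.01 min

47.01


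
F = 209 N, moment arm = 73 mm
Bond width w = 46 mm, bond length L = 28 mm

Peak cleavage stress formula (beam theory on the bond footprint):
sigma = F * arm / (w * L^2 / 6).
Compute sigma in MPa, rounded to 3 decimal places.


sigma = (209 * 73) / (46 * 784 / 6)
= 15257 * 6 / 36064
= 91542 / 36064
= 2.538 MPa

2.538


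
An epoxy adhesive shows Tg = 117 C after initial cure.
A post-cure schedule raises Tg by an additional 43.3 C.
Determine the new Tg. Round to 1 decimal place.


New Tg = 117 + 43.3
= 160.3 C

160.3


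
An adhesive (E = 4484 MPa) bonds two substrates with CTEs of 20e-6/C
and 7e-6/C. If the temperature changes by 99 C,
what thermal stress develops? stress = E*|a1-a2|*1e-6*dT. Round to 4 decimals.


Stress = 4484 * |20 - 7| * 1e-6 * 99
= 5.7709 MPa

5.7709


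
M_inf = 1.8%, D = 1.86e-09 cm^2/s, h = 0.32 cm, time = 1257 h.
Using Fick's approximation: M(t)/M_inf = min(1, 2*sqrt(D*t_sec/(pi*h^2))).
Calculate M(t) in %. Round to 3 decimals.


t = 4525200 s
ratio = min(1, 2*sqrt(1.86e-09*4525200/(pi*0.1024)))
= 0.323505
M(t) = 1.8 * 0.323505 = 0.582%

0.582


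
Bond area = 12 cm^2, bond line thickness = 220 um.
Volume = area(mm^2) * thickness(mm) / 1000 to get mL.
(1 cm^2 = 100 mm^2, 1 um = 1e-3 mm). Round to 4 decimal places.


area_mm2 = 12 * 100 = 1200
blt_mm = 220 * 1e-3 = 0.22
vol_mm3 = 1200 * 0.22 = 264.0
vol_mL = 264.0 / 1000 = 0.2640 mL

0.2640


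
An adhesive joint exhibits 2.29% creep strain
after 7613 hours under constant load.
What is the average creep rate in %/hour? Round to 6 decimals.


Creep rate = strain / time
= 2.29 / 7613
= 0.000301 %/h

0.000301


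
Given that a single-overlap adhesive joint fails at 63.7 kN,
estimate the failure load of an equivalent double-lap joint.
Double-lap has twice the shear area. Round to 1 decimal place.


Double-lap factor = 2
Expected load = 63.7 * 2 = 127.4 kN

127.4


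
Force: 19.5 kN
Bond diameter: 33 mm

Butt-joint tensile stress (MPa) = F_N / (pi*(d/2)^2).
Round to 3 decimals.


F_N = 19.5 * 1000 = 19500.0 N
A = pi*(16.5)^2 = 855.2986 mm^2
stress = 19500.0 / 855.2986 = 22.799 MPa

22.799


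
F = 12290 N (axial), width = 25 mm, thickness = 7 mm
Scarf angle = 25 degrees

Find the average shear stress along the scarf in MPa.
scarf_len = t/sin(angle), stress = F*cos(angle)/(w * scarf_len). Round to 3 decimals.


scarf_len = 7/sin(25 deg) = 16.5634
cos(25 deg) = 0.906308
stress = 12290*0.906308/(25*16.5634) = 26.899 MPa

26.899


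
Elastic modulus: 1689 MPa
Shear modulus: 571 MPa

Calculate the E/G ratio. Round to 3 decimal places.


E / G = 1689 / 571 = 2.958

2.958


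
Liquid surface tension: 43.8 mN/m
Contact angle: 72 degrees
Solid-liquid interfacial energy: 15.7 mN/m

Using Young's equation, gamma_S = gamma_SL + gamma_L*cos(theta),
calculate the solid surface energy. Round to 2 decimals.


gamma_S = 15.7 + 43.8 * cos(72)
= 29.23 mN/m

29.23


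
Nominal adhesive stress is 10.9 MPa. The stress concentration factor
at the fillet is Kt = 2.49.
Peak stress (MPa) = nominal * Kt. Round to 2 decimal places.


Peak = 10.9 * 2.49 = 27.14 MPa

27.14


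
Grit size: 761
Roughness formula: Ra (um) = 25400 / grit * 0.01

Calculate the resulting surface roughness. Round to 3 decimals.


Ra = 25400 / 761 * 0.01
= 0.334 um

0.334


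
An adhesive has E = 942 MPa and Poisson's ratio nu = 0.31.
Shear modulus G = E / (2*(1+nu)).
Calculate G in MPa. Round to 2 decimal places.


G = 942 / (2*(1+0.31))
= 942 / 2.62
= 359.54 MPa

359.54


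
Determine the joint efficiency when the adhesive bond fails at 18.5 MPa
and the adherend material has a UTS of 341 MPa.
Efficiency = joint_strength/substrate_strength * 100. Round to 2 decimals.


Joint efficiency = 18.5 / 341 * 100
= 5.43%

5.43


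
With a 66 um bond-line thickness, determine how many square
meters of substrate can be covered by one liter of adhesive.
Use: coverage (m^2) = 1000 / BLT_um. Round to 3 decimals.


Coverage = 1000 / 66 = 15.152 m^2

15.152


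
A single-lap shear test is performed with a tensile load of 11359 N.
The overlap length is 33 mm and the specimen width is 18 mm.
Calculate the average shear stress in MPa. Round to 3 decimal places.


Shear stress = F / (overlap * width)
= 11359 / (33 * 18)
= 11359 / 594
= 19.123 MPa

19.123


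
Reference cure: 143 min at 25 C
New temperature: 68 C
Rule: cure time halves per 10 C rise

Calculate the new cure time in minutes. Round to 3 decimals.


factor = 2^((68-25)/10) = 19.6983
t_new = 143 / 19.6983 = 7.260 min

7.260


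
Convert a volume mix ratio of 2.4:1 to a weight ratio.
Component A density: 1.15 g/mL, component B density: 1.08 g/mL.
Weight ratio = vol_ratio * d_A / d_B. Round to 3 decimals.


= 2.4 * 1.15 / 1.08 = 2.556

2.556


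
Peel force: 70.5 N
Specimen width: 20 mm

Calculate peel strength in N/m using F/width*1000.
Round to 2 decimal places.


Peel strength = 70.5 / 20 * 1000 = 3525.00 N/m

3525.00


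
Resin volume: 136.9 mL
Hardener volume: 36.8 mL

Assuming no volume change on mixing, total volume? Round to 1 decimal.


V_total = 136.9 + 36.8 = 173.7 mL

173.7


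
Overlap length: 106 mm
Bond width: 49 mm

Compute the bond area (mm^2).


Bond area = 106 * 49 = 5194 mm^2

5194


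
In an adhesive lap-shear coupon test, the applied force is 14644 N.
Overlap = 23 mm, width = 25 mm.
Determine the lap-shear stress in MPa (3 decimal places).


stress = F / (overlap * width)
= 14644 / (23 * 25)
= 25.468 MPa

25.468


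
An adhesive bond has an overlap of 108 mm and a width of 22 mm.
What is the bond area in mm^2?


Bond area = overlap * width
= 108 * 22
= 2376 mm^2

2376


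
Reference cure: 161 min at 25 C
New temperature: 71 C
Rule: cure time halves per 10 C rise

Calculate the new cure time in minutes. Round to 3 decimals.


factor = 2^((71-25)/10) = 24.2515
t_new = 161 / 24.2515 = 6.639 min

6.639


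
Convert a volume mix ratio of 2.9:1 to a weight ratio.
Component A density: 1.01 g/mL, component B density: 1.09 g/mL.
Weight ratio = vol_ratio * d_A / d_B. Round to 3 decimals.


= 2.9 * 1.01 / 1.09 = 2.687

2.687


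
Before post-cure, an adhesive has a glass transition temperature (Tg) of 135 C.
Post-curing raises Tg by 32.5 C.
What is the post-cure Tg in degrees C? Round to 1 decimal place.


Tg_post = Tg_base + delta_Tg
= 135 + 32.5
= 167.5 C

167.5


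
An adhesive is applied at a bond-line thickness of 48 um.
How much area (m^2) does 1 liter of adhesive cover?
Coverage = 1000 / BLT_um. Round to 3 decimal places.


Coverage = 1000 / 48 = 20.833 m^2

20.833


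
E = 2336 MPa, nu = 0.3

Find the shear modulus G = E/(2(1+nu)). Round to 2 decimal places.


G = 2336 / (2 * 1.30)
= 898.46 MPa

898.46


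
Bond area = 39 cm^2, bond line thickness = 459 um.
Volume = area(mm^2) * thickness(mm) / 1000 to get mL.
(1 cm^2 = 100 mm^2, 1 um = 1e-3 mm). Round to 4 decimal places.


area_mm2 = 39 * 100 = 3900
blt_mm = 459 * 1e-3 = 0.459
vol_mm3 = 3900 * 0.459 = 1790.1
vol_mL = 1790.1 / 1000 = 1.7901 mL

1.7901


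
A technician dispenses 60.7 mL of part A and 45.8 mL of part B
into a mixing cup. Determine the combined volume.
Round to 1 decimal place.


Combined volume = 60.7 + 45.8
= 106.5 mL

106.5


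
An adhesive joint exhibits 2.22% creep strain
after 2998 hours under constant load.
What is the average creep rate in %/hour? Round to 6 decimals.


Creep rate = strain / time
= 2.22 / 2998
= 0.000740 %/h

0.000740


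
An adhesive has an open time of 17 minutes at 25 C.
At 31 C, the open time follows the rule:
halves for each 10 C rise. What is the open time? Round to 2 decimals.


Factor = 2^((31-25)/10) = 1.5157
Open time = 17 / 1.5157 = 11.22 min

11.22


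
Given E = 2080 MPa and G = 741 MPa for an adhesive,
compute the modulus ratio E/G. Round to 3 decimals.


E/G ratio = 2080 / 741 = 2.807

2.807


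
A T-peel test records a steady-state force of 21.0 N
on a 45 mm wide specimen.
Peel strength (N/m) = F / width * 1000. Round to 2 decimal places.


Peel strength = 21.0 / 45 * 1000
= 466.67 N/m

466.67


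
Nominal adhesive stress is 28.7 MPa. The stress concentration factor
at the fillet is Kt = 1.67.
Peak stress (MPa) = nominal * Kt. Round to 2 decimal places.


Peak = 28.7 * 1.67 = 47.93 MPa

47.93


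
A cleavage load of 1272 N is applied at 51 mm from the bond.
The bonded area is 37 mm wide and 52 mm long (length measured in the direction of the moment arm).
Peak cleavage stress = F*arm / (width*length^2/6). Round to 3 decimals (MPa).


Moment = 1272 * 51 = 64872 N*mm
Section modulus = 37 * 2704 / 6 = 100048 / 6 mm^3
Stress = 64872 / (100048 / 6) = 389232 / 100048
= 3.890 MPa

3.890


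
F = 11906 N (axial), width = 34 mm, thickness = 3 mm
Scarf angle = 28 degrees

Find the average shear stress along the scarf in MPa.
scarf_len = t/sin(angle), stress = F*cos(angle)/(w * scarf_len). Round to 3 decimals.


scarf_len = 3/sin(28 deg) = 6.3902
cos(28 deg) = 0.882948
stress = 11906*0.882948/(34*6.3902) = 48.385 MPa

48.385


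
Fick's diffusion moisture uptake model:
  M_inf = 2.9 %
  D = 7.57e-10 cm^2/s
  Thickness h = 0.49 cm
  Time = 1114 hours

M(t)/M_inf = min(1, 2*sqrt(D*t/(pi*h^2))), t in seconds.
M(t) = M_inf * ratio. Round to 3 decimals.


t_sec = 1114 * 3600 = 4010400
ratio = 2*sqrt(7.57e-10*4010400/(pi*0.49^2))
= min(1, 0.126882)
= 0.126882
M(t) = 2.9 * 0.126882 = 0.368 %

0.368


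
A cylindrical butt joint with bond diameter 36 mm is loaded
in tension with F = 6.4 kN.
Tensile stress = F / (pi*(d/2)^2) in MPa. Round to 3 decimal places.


Area = pi * (36/2)^2 = 1017.8760 mm^2
Stress = 6.4*1000 / 1017.8760
= 6.288 MPa

6.288


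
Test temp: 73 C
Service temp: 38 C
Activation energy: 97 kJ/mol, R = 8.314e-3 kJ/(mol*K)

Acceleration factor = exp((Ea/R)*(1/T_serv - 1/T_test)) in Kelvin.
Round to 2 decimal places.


AF = exp((97/0.008314)*(1/311.15 - 1/346.15))
= 44.32

44.32


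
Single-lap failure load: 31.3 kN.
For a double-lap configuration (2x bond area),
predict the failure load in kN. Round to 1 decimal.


Failure load = 31.3 * 2 = 62.6 kN

62.6


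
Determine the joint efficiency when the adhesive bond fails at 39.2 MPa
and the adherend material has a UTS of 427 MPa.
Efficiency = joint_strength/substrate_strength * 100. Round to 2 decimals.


Joint efficiency = 39.2 / 427 * 100
= 9.18%

9.18


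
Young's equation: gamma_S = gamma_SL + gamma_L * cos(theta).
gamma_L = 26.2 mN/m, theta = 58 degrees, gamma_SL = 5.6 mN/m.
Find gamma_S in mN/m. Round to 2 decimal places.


cos(58 deg) = 0.529919
gamma_S = 5.6 + 26.2 * 0.529919
= 19.48 mN/m

19.48


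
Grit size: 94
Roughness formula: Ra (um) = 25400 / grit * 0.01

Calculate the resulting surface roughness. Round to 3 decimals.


Ra = 25400 / 94 * 0.01
= 2.702 um

2.702


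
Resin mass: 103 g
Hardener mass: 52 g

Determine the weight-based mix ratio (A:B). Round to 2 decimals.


Ratio = 103 / 52 = 1.98

1.98


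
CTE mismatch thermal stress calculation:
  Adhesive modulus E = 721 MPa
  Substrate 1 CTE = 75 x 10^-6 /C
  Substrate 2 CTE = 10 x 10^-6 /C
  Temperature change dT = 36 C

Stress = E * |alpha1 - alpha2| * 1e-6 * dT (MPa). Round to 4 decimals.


delta_alpha = |75 - 10| = 65 x 10^-6/C
Stress = 721 * 65e-6 * 36
= 1.6871 MPa

1.6871


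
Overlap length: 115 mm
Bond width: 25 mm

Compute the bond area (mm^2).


Bond area = 115 * 25 = 2875 mm^2

2875


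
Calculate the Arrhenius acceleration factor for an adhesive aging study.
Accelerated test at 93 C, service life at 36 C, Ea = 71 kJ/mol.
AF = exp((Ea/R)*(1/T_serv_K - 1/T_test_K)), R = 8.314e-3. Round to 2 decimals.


T_test = 366.15 K, T_serv = 309.15 K
Ea/R = 71 / 0.008314 = 8539.81
AF = exp(8539.81 * (1/309.15 - 1/366.15))
= 73.72

73.72


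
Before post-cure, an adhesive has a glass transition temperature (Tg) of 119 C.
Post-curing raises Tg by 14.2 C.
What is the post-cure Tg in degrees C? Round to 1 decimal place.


Tg_post = Tg_base + delta_Tg
= 119 + 14.2
= 133.2 C

133.2


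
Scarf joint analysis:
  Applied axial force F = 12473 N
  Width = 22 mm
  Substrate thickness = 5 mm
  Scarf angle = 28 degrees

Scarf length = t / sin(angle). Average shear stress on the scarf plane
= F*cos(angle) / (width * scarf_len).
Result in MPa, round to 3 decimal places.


Scarf length = 5 / sin(28 deg) = 10.6503 mm
cos(28 deg) = 0.882948
Shear = 12473 * 0.882948 / (22 * 10.6503)
= 47.003 MPa

47.003


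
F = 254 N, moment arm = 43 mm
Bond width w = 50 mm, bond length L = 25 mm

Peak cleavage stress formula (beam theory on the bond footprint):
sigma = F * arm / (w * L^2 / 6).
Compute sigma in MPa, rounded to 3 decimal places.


sigma = (254 * 43) / (50 * 625 / 6)
= 10922 * 6 / 31250
= 65532 / 31250
= 2.097 MPa

2.097


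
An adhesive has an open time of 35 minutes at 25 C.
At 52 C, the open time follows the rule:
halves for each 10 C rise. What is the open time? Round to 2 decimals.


Factor = 2^((52-25)/10) = 6.4980
Open time = 35 / 6.4980 = 5.39 min

5.39


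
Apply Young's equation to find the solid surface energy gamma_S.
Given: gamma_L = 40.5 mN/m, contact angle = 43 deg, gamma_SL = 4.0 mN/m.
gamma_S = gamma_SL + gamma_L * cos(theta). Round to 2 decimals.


theta_rad = 43 * pi/180 = 0.750492
gamma_S = 4.0 + 40.5 * cos(0.750492)
= 33.62 mN/m

33.62


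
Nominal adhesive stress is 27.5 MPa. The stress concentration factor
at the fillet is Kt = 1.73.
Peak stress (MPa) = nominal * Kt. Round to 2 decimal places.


Peak = 27.5 * 1.73 = 47.58 MPa

47.58


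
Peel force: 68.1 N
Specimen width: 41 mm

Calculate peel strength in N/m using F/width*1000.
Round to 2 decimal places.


Peel strength = 68.1 / 41 * 1000 = 1660.98 N/m

1660.98


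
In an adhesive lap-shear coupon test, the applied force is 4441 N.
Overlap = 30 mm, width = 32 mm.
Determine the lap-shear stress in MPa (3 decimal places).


stress = F / (overlap * width)
= 4441 / (30 * 32)
= 4.626 MPa

4.626


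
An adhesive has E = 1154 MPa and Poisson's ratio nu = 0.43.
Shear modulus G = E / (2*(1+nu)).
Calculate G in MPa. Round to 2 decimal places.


G = 1154 / (2*(1+0.43))
= 1154 / 2.86
= 403.50 MPa

403.50


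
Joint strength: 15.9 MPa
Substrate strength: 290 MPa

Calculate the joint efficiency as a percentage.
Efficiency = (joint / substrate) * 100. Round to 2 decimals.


Efficiency = (15.9 / 290) * 100 = 5.48%

5.48


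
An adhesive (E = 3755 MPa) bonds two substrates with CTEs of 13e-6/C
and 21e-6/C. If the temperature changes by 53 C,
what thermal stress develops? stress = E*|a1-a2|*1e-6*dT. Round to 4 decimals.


Stress = 3755 * |13 - 21| * 1e-6 * 53
= 1.5921 MPa

1.5921


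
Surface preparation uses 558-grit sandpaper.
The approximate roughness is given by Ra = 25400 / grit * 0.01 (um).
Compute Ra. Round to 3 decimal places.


Ra = 25400 / 558 * 0.01
= 254 / 558
= 0.455 um

0.455


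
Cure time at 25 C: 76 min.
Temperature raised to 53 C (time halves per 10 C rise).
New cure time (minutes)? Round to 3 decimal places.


Acceleration factor = 2^(28/10) = 6.9644
New time = 76 / 6.9644 = 10.913 min

10.913


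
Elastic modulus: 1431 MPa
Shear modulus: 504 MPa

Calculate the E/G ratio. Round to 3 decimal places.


E / G = 1431 / 504 = 2.839

2.839


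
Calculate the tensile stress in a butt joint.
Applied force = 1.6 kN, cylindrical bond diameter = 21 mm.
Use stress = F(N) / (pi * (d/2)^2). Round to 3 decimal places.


A = pi * 10.5^2 = 346.3606 mm^2
sigma = 1600.0 / 346.3606 = 4.619 MPa

4.619


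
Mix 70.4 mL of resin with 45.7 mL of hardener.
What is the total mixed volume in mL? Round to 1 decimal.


Total = 70.4 + 45.7 = 116.1 mL

116.1


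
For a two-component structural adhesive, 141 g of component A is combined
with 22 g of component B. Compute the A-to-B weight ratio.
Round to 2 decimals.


Weight ratio A:B = 141 / 22
= 6.41

6.41


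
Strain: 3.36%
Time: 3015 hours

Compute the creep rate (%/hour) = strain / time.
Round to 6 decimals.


Creep rate = 3.36 / 3015
= 0.001114 %/h

0.001114


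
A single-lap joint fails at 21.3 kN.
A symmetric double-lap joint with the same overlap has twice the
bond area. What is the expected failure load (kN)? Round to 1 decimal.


Double-lap load = 2 * 21.3 = 42.6 kN

42.6


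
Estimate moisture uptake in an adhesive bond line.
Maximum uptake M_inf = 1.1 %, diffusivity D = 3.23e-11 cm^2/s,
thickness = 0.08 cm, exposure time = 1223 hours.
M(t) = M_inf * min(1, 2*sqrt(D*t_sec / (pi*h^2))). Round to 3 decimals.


Convert time: 1223 h = 4402800 s
ratio = min(1, 2*sqrt(3.23e-11*4402800/(pi*0.08^2)))
= 0.168202
M(t) = 1.1 * 0.168202 = 0.185%

0.185


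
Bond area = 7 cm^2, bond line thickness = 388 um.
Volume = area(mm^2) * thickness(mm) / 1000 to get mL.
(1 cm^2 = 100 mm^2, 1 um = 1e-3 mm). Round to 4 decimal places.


area_mm2 = 7 * 100 = 700
blt_mm = 388 * 1e-3 = 0.388
vol_mm3 = 700 * 0.388 = 271.6
vol_mL = 271.6 / 1000 = 0.2716 mL

0.2716


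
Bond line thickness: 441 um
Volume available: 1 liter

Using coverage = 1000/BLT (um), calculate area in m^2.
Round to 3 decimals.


1 L = 1e6 mm^3, thickness = 441 um = 0.441 mm
Area = 1e6 / 0.441 mm^2 = (1e6 / 0.441) / 1e6 m^2 = 1000 / 441 m^2
= 2.268 m^2

2.268


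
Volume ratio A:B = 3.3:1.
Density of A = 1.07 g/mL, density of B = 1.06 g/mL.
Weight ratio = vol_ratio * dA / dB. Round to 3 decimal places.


Wt ratio = 3.3 * 1.07 / 1.06
= 3.331

3.331


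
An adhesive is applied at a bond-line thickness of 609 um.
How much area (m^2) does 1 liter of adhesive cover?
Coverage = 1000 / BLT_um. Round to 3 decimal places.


Coverage = 1000 / 609 = 1.642 m^2

1.642


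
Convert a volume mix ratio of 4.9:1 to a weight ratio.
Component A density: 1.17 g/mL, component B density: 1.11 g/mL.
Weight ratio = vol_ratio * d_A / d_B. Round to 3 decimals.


= 4.9 * 1.17 / 1.11 = 5.165

5.165


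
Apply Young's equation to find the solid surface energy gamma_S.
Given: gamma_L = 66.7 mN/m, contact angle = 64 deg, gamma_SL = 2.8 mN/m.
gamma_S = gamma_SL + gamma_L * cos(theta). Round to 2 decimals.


theta_rad = 64 * pi/180 = 1.117011
gamma_S = 2.8 + 66.7 * cos(1.117011)
= 32.04 mN/m

32.04


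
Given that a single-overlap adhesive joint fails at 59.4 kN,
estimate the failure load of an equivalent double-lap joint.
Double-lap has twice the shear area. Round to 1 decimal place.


Double-lap factor = 2
Expected load = 59.4 * 2 = 118.8 kN

118.8


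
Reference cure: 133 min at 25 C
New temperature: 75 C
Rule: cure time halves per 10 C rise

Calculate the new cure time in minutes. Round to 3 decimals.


factor = 2^((75-25)/10) = 32.0000
t_new = 133 / 32.0000 = 4.156 min

4.156


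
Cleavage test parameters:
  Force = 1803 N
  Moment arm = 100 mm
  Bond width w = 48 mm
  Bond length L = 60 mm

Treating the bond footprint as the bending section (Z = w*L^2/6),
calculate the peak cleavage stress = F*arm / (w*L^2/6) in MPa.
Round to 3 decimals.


M = 1803 * 100 = 180300 N*mm
Z = 48 * 60^2 / 6 = 172800 / 6 mm^3
sigma = M / Z = 6 * 180300 / 172800 = 1081800 / 172800
= 6.260 MPa

6.260


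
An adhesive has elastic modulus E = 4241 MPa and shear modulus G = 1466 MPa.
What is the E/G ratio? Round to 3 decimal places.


E/G = 4241 / 1466 = 2.893

2.893


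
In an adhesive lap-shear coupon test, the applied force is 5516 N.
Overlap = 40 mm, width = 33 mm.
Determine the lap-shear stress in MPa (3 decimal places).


stress = F / (overlap * width)
= 5516 / (40 * 33)
= 4.179 MPa

4.179


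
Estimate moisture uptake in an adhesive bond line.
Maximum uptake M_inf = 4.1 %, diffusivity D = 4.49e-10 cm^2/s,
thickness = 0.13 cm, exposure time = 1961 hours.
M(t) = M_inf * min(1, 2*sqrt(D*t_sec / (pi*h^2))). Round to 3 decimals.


Convert time: 1961 h = 7059600 s
ratio = min(1, 2*sqrt(4.49e-10*7059600/(pi*0.13^2)))
= 0.488680
M(t) = 4.1 * 0.488680 = 2.004%

2.004


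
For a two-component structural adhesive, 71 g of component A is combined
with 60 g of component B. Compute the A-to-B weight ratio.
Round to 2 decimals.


Weight ratio A:B = 71 / 60
= 1.18

1.18


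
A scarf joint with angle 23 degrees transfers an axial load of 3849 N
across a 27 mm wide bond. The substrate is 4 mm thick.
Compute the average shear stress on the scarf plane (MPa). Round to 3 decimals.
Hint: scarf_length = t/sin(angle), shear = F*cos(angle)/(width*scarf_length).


scarf_length = 4 / sin(23 deg) = 10.2372 mm
cos(23 deg) = 0.920505
shear stress = 3849 * 0.920505 / (27 * 10.2372)
= 12.818 MPa

12.818


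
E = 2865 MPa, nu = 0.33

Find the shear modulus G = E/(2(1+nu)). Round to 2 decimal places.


G = 2865 / (2 * 1.33)
= 1077.07 MPa

1077.07


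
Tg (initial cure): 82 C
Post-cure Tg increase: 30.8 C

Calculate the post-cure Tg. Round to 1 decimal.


Post-cure Tg = 82 + 30.8 = 112.8 C

112.8


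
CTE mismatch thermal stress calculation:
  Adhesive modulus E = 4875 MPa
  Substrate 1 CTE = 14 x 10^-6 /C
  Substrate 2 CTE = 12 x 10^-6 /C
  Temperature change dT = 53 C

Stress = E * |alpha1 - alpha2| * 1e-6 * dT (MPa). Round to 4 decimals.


delta_alpha = |14 - 12| = 2 x 10^-6/C
Stress = 4875 * 2e-6 * 53
= 0.5168 MPa

0.5168


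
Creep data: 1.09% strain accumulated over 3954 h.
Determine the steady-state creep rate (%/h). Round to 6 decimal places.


Rate = 1.09 / 3954 = 0.000276 %/h

0.000276


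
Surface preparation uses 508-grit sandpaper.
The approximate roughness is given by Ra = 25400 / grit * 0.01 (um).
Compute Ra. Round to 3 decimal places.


Ra = 25400 / 508 * 0.01
= 254 / 508
= 0.500 um

0.500


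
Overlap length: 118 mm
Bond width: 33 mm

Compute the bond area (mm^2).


Bond area = 118 * 33 = 3894 mm^2

3894


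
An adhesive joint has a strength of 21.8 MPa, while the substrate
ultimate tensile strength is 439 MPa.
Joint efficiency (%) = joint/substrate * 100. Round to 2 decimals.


Efficiency = 21.8 / 439 * 100
= 4.97%

4.97


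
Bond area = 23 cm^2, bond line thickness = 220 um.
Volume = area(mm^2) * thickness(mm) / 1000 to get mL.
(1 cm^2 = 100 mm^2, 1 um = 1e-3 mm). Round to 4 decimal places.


area_mm2 = 23 * 100 = 2300
blt_mm = 220 * 1e-3 = 0.22
vol_mm3 = 2300 * 0.22 = 506.0
vol_mL = 506.0 / 1000 = 0.5060 mL

0.5060


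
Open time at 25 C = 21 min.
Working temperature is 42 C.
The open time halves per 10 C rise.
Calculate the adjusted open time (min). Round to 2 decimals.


factor = 2^((42 - 25) / 10) = 3.2490
ot = 21 / 3.2490 = 6.46 min

6.46


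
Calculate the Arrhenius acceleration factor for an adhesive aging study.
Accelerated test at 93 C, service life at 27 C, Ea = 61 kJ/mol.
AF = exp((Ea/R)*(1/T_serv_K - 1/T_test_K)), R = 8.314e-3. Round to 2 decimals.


T_test = 366.15 K, T_serv = 300.15 K
Ea/R = 61 / 0.008314 = 7337.02
AF = exp(7337.02 * (1/300.15 - 1/366.15))
= 81.96

81.96


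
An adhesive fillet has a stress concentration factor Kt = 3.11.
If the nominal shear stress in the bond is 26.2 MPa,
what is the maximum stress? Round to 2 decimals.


Max stress = 26.2 * 3.11 = 81.48 MPa

81.48


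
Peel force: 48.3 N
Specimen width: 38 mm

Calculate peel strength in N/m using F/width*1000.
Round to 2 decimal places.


Peel strength = 48.3 / 38 * 1000 = 1271.05 N/m

1271.05


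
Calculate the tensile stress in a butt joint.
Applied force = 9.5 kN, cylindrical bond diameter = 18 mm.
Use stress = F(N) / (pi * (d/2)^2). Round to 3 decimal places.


A = pi * 9.0^2 = 254.4690 mm^2
sigma = 9500.0 / 254.4690 = 37.333 MPa

37.333


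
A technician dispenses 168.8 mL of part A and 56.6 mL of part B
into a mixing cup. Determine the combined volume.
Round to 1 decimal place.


Combined volume = 168.8 + 56.6
= 225.4 mL

225.4


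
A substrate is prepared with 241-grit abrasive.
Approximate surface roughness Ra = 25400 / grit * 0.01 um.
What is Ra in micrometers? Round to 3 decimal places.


Ra = 25400 / 241 * 0.01 = 1.054 um

1.054


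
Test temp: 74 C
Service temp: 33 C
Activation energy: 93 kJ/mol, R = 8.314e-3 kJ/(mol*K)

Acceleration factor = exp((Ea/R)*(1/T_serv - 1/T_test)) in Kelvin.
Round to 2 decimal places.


AF = exp((93/0.008314)*(1/306.15 - 1/347.15))
= 74.83

74.83


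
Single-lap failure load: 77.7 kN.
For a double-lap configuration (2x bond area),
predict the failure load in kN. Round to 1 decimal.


Failure load = 77.7 * 2 = 155.4 kN

155.4


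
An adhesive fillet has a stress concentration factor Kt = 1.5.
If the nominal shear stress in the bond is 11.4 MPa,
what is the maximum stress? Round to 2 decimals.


Max stress = 11.4 * 1.5 = 17.10 MPa

17.10


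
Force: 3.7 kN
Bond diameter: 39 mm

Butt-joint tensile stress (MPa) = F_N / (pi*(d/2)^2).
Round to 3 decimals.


F_N = 3.7 * 1000 = 3700.0 N
A = pi*(19.5)^2 = 1194.5906 mm^2
stress = 3700.0 / 1194.5906 = 3.097 MPa

3.097


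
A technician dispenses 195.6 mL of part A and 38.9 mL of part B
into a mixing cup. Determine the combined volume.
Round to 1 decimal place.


Combined volume = 195.6 + 38.9
= 234.5 mL

234.5


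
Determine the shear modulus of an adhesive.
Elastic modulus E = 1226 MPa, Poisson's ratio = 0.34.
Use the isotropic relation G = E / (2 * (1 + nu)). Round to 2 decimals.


G = 1226 / (2*(1+0.34)) = 1226 / 2.68
= 457.46 MPa

457.46


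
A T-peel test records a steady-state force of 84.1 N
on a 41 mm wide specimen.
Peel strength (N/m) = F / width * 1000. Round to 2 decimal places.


Peel strength = 84.1 / 41 * 1000
= 2051.22 N/m

2051.22


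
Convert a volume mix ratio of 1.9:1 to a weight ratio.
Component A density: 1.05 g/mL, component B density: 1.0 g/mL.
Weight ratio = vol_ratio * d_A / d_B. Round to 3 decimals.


= 1.9 * 1.05 / 1.0 = 1.995

1.995


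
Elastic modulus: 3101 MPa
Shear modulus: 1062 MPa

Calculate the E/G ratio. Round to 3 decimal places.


E / G = 3101 / 1062 = 2.920

2.920


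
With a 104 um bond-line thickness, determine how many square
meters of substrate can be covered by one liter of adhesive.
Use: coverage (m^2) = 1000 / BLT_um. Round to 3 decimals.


Coverage = 1000 / 104 = 9.615 m^2

9.615


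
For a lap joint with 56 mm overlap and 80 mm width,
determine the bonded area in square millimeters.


Area = 56 * 80 = 4480 mm^2

4480


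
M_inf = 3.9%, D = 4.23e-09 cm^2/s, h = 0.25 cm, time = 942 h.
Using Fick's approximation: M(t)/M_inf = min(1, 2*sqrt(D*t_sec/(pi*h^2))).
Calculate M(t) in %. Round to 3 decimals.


t = 3391200 s
ratio = min(1, 2*sqrt(4.23e-09*3391200/(pi*0.0625)))
= 0.540582
M(t) = 3.9 * 0.540582 = 2.108%

2.108


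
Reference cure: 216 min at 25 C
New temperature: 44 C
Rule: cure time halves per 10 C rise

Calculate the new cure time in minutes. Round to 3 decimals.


factor = 2^((44-25)/10) = 3.7321
t_new = 216 / 3.7321 = 57.876 min

57.876


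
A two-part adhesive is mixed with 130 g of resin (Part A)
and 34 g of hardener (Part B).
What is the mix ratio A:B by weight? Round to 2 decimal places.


Mix ratio = mass_A / mass_B
= 130 / 34
= 3.82

3.82


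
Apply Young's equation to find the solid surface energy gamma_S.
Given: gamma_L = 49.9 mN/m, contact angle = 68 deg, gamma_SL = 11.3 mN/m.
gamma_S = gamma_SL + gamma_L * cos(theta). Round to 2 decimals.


theta_rad = 68 * pi/180 = 1.186824
gamma_S = 11.3 + 49.9 * cos(1.186824)
= 29.99 mN/m

29.99


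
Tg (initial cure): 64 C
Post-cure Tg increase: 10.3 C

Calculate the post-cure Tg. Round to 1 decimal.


Post-cure Tg = 64 + 10.3 = 74.3 C

74.3


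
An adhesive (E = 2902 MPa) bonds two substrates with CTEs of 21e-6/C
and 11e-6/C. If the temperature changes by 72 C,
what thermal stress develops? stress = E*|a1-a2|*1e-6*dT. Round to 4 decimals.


Stress = 2902 * |21 - 11| * 1e-6 * 72
= 2.0894 MPa

2.0894


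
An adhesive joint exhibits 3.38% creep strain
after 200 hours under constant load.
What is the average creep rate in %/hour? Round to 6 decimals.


Creep rate = strain / time
= 3.38 / 200
= 0.016900 %/h

0.016900


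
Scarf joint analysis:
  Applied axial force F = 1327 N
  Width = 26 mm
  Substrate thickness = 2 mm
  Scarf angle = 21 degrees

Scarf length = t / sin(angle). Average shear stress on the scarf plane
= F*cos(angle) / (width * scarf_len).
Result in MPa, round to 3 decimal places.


Scarf length = 2 / sin(21 deg) = 5.5809 mm
cos(21 deg) = 0.933580
Shear = 1327 * 0.933580 / (26 * 5.5809)
= 8.538 MPa

8.538


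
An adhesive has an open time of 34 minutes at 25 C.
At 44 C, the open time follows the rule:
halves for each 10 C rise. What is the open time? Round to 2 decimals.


Factor = 2^((44-25)/10) = 3.7321
Open time = 34 / 3.7321 = 9.11 min

9.11


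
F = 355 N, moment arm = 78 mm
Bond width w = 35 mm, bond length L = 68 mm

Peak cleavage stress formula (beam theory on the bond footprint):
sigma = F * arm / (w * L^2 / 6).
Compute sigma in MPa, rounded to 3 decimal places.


sigma = (355 * 78) / (35 * 4624 / 6)
= 27690 * 6 / 161840
= 166140 / 161840
= 1.027 MPa

1.027


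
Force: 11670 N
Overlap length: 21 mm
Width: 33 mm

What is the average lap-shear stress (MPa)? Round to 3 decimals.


Average shear stress = F / (overlap * width)
= 11670 / (21 * 33)
= 16.840 MPa

16.840


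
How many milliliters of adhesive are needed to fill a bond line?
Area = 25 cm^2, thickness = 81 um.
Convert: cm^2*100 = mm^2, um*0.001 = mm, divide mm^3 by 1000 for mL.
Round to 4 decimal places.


= (25 * 100) * (81 * 0.001) / 1000
= 0.2025 mL

0.2025


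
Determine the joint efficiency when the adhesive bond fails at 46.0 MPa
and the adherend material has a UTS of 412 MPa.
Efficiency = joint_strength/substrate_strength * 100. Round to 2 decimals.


Joint efficiency = 46.0 / 412 * 100
= 11.17%

11.17


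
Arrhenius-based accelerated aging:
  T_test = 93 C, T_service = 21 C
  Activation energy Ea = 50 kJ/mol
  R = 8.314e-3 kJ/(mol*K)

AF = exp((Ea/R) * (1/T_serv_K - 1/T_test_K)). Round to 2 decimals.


T_test_K = 366.15, T_serv_K = 294.15
AF = exp((50/8.314e-3) * (1/294.15 - 1/366.15))
= 55.72

55.72


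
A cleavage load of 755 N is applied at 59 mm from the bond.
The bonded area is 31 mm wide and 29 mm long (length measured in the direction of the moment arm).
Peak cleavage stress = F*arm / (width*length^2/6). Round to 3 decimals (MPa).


Moment = 755 * 59 = 44545 N*mm
Section modulus = 31 * 841 / 6 = 26071 / 6 mm^3
Stress = 44545 / (26071 / 6) = 267270 / 26071
= 10.252 MPa

10.252


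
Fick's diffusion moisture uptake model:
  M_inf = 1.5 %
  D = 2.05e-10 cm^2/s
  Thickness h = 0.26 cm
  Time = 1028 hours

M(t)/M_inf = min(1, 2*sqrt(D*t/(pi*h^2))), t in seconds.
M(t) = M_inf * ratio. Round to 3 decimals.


t_sec = 1028 * 3600 = 3700800
ratio = 2*sqrt(2.05e-10*3700800/(pi*0.26^2))
= min(1, 0.119538)
= 0.119538
M(t) = 1.5 * 0.119538 = 0.179 %

0.179
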